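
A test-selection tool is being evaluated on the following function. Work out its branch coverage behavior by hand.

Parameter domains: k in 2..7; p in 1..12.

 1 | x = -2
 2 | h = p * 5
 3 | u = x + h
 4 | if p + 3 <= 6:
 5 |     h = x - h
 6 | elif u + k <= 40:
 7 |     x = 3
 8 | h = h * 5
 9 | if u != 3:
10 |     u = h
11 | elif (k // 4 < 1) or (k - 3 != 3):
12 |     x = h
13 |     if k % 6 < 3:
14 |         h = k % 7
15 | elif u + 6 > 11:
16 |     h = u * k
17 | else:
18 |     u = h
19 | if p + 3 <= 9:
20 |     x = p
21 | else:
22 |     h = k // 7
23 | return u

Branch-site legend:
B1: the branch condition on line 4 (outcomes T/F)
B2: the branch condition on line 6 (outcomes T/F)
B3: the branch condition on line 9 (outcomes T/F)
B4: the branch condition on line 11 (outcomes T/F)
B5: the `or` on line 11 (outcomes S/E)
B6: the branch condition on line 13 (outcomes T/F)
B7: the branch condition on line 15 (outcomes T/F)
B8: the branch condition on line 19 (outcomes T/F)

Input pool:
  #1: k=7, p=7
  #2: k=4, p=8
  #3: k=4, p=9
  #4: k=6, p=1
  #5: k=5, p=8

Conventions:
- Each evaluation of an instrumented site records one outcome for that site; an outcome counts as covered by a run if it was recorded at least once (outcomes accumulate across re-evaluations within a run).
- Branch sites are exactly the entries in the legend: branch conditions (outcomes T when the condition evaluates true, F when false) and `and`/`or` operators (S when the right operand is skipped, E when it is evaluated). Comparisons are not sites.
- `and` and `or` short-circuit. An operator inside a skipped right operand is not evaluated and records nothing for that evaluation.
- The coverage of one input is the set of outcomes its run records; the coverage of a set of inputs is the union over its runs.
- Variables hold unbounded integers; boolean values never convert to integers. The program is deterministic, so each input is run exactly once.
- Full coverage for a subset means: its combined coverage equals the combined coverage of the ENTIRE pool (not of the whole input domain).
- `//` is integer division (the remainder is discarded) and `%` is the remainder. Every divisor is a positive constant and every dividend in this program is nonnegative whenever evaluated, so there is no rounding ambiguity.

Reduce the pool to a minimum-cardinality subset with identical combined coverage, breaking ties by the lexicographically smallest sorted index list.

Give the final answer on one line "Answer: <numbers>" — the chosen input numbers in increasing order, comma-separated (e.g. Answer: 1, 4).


#1 (k=7, p=7) -> covered: B1=F, B2=T, B3=T, B8=F
#2 (k=4, p=8) -> covered: B1=F, B2=F, B3=T, B8=F
#3 (k=4, p=9) -> covered: B1=F, B2=F, B3=T, B8=F
#4 (k=6, p=1) -> covered: B1=T, B3=F, B4=F, B5=E, B7=F, B8=T
#5 (k=5, p=8) -> covered: B1=F, B2=F, B3=T, B8=F
the full pool covers 11 outcomes: B1=T, B1=F, B2=T, B2=F, B3=T, B3=F, B4=F, B5=E, B7=F, B8=T, B8=F
every size-1 subset falls short of the 11 outcomes (best: 6/11)
every size-2 subset falls short of the 11 outcomes (best: 10/11)
size 3: inputs {1, 2, 4} cover all 11 outcomes, and no lexicographically smaller subset of this size does
Answer: 1, 2, 4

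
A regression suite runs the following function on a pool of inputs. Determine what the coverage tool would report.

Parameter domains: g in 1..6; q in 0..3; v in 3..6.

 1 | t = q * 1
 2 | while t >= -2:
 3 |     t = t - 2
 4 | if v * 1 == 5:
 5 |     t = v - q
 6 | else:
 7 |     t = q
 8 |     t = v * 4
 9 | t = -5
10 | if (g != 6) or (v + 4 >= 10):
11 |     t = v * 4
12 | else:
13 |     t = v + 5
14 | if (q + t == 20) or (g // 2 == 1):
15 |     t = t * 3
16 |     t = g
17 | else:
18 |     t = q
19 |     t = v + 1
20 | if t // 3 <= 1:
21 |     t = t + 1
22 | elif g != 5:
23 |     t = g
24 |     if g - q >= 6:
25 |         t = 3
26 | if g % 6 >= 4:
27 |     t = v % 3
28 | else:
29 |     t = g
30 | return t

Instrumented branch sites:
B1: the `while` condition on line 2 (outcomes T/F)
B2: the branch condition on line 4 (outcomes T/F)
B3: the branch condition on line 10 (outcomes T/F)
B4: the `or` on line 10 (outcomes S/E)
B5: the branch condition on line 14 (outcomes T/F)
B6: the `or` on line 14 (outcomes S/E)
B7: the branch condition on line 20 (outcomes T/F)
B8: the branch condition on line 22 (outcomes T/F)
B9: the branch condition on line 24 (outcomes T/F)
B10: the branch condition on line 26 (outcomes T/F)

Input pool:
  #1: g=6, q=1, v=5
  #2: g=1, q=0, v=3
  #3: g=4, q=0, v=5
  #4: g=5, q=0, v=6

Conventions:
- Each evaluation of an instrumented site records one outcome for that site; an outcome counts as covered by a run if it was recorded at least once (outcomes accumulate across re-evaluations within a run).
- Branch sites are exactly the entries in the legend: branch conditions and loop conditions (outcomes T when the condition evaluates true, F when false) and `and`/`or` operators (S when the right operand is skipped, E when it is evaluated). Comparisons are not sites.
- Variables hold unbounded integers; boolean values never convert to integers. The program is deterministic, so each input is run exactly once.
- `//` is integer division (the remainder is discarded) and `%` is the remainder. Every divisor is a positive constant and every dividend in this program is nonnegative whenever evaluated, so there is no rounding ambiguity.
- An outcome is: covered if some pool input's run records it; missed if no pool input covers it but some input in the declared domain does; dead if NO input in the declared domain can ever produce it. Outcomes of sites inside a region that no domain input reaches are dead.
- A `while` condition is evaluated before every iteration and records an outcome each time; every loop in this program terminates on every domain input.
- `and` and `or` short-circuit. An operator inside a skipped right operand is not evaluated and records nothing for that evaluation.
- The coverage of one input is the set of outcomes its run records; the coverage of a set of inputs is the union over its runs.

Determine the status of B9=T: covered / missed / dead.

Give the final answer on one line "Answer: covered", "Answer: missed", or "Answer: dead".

no pool input records B9=T
but domain input (g=6, q=0, v=5) does record it -> reachable, so missed

Answer: missed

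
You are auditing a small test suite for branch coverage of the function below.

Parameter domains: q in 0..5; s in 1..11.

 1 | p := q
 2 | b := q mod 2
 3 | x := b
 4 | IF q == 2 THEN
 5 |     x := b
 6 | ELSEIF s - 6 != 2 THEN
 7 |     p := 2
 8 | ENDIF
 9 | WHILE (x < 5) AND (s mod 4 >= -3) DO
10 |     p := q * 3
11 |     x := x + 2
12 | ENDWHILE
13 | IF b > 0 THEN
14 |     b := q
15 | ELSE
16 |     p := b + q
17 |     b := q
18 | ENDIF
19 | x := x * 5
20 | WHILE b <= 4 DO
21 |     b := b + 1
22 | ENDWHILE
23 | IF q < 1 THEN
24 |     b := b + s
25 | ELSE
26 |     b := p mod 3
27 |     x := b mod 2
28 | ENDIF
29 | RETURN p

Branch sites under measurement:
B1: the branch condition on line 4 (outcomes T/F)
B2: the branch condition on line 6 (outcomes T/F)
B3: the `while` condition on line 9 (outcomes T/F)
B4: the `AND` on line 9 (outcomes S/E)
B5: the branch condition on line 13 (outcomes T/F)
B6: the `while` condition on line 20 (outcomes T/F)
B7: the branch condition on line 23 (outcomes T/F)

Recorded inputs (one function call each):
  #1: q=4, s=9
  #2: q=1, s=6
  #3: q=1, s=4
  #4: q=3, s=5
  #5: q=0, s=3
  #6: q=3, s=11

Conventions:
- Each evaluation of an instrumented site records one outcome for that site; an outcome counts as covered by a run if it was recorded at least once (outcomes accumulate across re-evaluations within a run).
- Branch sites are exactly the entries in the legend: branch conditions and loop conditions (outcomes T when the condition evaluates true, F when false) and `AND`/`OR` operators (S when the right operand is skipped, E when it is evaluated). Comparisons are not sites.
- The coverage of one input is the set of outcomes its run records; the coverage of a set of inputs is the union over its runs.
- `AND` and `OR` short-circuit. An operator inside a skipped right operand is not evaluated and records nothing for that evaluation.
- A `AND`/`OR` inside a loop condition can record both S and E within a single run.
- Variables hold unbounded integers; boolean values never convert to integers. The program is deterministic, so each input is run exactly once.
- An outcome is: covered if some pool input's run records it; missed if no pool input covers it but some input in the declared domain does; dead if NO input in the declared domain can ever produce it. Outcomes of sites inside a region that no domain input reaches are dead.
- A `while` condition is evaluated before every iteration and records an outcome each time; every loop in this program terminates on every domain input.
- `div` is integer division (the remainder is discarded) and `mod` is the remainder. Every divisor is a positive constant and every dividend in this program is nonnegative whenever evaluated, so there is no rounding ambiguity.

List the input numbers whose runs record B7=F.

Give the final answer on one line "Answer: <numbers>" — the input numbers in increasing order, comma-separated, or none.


input #1 (q=4, s=9): hits B7=F
input #2 (q=1, s=6): hits B7=F
input #3 (q=1, s=4): hits B7=F
input #4 (q=3, s=5): hits B7=F
input #5 (q=0, s=3): never hits B7=F
input #6 (q=3, s=11): hits B7=F
Answer: 1, 2, 3, 4, 6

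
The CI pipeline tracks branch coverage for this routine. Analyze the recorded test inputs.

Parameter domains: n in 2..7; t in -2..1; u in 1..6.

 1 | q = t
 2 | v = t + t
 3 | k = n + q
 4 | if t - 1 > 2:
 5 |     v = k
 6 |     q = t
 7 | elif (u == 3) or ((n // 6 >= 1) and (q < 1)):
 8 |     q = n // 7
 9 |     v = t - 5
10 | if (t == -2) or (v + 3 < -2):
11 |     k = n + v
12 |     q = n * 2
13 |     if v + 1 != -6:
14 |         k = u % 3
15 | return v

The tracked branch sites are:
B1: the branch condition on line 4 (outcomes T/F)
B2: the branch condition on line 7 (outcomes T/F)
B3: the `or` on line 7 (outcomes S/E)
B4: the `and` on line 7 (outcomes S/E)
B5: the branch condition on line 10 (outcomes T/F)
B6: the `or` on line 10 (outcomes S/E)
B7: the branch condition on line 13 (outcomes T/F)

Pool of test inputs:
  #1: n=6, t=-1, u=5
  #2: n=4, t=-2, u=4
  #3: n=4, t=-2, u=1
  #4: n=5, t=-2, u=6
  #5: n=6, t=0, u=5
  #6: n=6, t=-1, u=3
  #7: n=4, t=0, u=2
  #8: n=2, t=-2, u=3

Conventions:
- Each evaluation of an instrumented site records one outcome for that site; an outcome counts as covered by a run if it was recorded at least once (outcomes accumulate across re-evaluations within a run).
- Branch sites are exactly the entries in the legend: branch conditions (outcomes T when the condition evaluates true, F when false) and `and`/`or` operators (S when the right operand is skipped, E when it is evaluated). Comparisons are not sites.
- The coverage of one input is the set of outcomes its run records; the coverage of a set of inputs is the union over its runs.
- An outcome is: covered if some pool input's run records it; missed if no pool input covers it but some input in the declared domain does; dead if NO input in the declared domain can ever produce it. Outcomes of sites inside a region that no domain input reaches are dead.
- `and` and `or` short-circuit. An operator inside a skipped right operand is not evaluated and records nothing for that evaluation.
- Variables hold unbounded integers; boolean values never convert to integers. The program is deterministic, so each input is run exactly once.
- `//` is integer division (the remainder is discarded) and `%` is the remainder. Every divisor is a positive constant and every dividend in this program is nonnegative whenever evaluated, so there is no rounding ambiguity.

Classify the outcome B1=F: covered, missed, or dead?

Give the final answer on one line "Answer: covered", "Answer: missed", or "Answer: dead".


B1=F is recorded by pool input(s) 1, 2, 3, 4, 5, 6, 7, 8 -> covered
Answer: covered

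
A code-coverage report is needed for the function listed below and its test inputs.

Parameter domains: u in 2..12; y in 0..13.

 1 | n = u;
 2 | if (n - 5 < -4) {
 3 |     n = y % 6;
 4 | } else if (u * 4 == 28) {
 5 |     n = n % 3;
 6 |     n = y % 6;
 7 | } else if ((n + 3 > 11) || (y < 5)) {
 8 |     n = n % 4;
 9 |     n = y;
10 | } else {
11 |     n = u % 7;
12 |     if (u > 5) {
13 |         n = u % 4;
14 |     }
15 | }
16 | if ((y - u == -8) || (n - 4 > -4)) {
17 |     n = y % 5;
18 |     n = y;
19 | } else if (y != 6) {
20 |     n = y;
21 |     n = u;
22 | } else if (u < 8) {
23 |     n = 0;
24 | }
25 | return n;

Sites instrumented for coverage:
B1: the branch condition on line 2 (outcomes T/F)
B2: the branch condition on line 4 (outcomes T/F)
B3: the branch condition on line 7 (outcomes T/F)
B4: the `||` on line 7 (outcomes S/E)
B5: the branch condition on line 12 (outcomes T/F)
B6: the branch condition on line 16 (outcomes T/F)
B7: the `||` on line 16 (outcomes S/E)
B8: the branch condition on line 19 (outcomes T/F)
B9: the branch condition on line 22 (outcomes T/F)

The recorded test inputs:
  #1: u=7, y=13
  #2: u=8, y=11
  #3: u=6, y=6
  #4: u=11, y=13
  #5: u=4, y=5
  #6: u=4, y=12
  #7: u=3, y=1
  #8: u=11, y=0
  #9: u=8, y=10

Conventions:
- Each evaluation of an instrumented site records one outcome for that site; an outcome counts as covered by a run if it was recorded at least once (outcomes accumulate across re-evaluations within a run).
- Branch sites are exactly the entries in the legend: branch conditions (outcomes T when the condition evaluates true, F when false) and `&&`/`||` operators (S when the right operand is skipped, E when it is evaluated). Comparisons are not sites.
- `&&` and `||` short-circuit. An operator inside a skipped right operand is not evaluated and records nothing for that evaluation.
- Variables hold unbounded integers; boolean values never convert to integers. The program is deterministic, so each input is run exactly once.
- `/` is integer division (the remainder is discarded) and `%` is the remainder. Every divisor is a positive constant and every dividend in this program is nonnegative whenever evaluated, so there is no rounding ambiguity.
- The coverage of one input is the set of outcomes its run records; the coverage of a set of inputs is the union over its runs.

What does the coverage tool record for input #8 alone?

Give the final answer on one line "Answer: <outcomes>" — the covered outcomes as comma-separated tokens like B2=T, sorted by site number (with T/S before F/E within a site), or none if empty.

Simulating input #8 (u=11, y=0) step by step:
  B1->F, B2->F, B4->S, B3->T, B7->E, B6->F, B8->T
deduplicating events, the covered set is: B1=F, B2=F, B3=T, B4=S, B6=F, B7=E, B8=T

Answer: B1=F, B2=F, B3=T, B4=S, B6=F, B7=E, B8=T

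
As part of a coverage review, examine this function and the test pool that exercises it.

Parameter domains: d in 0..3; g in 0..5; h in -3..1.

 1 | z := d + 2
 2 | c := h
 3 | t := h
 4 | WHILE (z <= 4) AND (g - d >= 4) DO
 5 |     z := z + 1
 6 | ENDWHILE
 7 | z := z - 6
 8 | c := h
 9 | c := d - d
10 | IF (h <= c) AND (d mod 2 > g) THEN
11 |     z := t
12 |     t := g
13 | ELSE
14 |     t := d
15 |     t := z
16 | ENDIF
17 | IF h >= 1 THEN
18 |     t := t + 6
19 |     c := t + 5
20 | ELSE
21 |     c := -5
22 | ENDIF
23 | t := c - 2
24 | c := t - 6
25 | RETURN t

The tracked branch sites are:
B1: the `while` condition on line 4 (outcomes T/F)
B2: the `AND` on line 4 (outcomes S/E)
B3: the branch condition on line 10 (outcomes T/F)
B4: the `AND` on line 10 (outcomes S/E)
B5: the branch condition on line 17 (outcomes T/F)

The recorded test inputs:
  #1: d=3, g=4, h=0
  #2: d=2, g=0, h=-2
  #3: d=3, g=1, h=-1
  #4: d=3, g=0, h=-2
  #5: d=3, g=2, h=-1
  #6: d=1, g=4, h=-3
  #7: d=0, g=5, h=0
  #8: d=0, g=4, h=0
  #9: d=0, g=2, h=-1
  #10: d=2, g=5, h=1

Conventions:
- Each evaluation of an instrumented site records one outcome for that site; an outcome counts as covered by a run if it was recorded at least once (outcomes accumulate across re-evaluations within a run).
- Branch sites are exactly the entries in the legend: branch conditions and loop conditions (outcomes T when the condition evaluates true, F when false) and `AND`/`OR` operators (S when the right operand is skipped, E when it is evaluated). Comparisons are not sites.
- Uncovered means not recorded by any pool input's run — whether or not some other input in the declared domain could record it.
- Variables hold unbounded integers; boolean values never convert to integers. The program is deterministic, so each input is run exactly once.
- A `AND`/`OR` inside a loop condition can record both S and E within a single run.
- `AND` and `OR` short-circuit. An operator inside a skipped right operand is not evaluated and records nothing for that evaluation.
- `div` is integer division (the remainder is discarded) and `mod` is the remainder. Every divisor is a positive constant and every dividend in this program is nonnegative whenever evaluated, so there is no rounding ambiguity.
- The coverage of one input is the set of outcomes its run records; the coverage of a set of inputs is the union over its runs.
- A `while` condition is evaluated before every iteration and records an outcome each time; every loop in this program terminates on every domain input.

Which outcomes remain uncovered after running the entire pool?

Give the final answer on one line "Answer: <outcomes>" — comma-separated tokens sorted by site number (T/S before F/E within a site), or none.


test 1 (d=3, g=4, h=0) fires B2->S, B1->F, B4->E, B3->F, B5->F; hits B1=F, B2=S, B3=F, B4=E, B5=F
test 2 (d=2, g=0, h=-2) fires B2->E, B1->F, B4->E, B3->F, B5->F; hits B1=F, B2=E, B3=F, B4=E, B5=F
test 3 (d=3, g=1, h=-1) fires B2->S, B1->F, B4->E, B3->F, B5->F; hits B1=F, B2=S, B3=F, B4=E, B5=F
test 4 (d=3, g=0, h=-2) fires B2->S, B1->F, B4->E, B3->T, B5->F; hits B1=F, B2=S, B3=T, B4=E, B5=F
test 5 (d=3, g=2, h=-1) fires B2->S, B1->F, B4->E, B3->F, B5->F; hits B1=F, B2=S, B3=F, B4=E, B5=F
test 6 (d=1, g=4, h=-3) fires B2->E, B1->F, B4->E, B3->F, B5->F; hits B1=F, B2=E, B3=F, B4=E, B5=F
test 7 (d=0, g=5, h=0) fires B2->E, B1->T, B2->E, B1->T, B2->E, B1->T, B2->S, B1->F, B4->E, B3->F, B5->F; hits B1=T, B1=F, B2=S, B2=E, B3=F, B4=E, B5=F
test 8 (d=0, g=4, h=0) fires B2->E, B1->T, B2->E, B1->T, B2->E, B1->T, B2->S, B1->F, B4->E, B3->F, B5->F; hits B1=T, B1=F, B2=S, B2=E, B3=F, B4=E, B5=F
test 9 (d=0, g=2, h=-1) fires B2->E, B1->F, B4->E, B3->F, B5->F; hits B1=F, B2=E, B3=F, B4=E, B5=F
test 10 (d=2, g=5, h=1) fires B2->E, B1->F, B4->S, B3->F, B5->T; hits B1=F, B2=E, B3=F, B4=S, B5=T
union over the pool: B1=T, B1=F, B2=S, B2=E, B3=T, B3=F, B4=S, B4=E, B5=T, B5=F
uncovered (0 of 10): none
Answer: none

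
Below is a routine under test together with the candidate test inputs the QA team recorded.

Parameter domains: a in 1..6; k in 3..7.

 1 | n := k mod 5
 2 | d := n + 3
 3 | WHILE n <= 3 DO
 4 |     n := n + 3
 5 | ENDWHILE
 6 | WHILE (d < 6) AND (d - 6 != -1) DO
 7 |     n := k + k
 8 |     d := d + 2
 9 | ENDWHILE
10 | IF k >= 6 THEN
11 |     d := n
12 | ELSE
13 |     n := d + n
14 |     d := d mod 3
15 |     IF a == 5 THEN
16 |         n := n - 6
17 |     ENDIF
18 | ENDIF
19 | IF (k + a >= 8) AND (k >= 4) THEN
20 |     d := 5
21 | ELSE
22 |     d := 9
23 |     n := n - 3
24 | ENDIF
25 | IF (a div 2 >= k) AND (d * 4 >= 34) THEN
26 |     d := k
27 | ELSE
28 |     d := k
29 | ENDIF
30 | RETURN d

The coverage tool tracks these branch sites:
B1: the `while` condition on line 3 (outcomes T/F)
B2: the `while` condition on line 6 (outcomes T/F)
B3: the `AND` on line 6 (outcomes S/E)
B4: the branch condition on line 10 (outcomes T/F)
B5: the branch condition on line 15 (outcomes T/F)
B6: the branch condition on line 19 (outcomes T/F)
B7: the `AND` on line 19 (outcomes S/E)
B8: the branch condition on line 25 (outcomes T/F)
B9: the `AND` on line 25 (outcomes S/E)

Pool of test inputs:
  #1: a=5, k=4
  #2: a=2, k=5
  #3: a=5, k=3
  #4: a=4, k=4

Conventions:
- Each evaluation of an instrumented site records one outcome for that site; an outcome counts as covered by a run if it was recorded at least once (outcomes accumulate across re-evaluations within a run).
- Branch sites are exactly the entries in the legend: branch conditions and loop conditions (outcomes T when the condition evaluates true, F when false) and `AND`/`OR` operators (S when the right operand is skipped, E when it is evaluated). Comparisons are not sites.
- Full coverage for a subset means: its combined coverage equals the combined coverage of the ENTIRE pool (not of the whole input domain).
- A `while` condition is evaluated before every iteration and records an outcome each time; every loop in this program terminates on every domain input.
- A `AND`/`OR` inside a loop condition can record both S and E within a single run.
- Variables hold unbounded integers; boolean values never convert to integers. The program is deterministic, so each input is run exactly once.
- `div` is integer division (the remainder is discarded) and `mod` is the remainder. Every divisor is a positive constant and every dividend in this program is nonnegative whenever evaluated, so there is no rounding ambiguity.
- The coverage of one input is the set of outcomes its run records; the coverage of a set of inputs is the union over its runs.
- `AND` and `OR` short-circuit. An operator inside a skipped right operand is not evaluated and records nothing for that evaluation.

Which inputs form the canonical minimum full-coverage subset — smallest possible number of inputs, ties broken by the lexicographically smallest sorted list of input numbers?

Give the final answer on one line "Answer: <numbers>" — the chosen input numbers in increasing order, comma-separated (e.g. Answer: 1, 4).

input #1 (a=5, k=4): events B1->F, B3->S, B2->F, B4->F, B5->T, B7->E, B6->T, B9->S, B8->F; covers B1=F, B2=F, B3=S, B4=F, B5=T, B6=T, B7=E, B8=F, B9=S
input #2 (a=2, k=5): events B1->T, B1->T, B1->F, B3->E, B2->T, B3->E, B2->F, B4->F, B5->F, B7->S, B6->F, B9->S, B8->F; covers B1=T, B1=F, B2=T, B2=F, B3=E, B4=F, B5=F, B6=F, B7=S, B8=F, B9=S
input #3 (a=5, k=3): events B1->T, B1->F, B3->S, B2->F, B4->F, B5->T, B7->E, B6->F, B9->S, B8->F; covers B1=T, B1=F, B2=F, B3=S, B4=F, B5=T, B6=F, B7=E, B8=F, B9=S
input #4 (a=4, k=4): events B1->F, B3->S, B2->F, B4->F, B5->F, B7->E, B6->T, B9->S, B8->F; covers B1=F, B2=F, B3=S, B4=F, B5=F, B6=T, B7=E, B8=F, B9=S
pool-wide coverage (15 outcomes): B1=T, B1=F, B2=T, B2=F, B3=S, B3=E, B4=F, B5=T, B5=F, B6=T, B6=F, B7=S, B7=E, B8=F, B9=S
size 1 is not enough: best union over all size-1 subsets is 11/15
size 2: inputs {1, 2} cover all 15 outcomes, and no lexicographically smaller subset of this size does

Answer: 1, 2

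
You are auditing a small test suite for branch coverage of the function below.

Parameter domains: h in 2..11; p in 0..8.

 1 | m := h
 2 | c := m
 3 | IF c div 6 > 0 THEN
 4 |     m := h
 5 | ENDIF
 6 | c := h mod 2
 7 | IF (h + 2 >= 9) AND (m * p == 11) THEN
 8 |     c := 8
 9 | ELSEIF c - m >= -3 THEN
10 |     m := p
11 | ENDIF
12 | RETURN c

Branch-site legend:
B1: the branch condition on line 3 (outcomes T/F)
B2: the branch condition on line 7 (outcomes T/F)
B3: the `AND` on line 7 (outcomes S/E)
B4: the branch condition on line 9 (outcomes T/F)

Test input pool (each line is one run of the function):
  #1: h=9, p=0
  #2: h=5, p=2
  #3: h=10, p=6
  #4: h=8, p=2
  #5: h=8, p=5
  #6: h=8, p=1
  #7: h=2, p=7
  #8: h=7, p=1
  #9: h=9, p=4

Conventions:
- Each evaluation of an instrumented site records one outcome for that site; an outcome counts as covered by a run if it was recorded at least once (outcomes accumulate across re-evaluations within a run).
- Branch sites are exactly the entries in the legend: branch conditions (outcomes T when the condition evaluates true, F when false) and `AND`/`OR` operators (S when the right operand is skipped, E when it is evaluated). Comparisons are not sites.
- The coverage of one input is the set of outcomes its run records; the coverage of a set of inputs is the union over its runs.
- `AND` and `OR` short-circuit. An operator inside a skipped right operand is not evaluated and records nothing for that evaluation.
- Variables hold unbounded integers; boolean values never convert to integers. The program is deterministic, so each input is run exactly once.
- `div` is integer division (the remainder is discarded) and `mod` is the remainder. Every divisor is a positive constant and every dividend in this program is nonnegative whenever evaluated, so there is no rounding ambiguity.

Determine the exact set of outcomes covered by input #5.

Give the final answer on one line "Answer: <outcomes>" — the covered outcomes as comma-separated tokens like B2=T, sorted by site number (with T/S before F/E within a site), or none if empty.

Simulating input #5 (h=8, p=5) step by step:
  B1->T, B3->E, B2->F, B4->F
as a set, this run covers: B1=T, B2=F, B3=E, B4=F

Answer: B1=T, B2=F, B3=E, B4=F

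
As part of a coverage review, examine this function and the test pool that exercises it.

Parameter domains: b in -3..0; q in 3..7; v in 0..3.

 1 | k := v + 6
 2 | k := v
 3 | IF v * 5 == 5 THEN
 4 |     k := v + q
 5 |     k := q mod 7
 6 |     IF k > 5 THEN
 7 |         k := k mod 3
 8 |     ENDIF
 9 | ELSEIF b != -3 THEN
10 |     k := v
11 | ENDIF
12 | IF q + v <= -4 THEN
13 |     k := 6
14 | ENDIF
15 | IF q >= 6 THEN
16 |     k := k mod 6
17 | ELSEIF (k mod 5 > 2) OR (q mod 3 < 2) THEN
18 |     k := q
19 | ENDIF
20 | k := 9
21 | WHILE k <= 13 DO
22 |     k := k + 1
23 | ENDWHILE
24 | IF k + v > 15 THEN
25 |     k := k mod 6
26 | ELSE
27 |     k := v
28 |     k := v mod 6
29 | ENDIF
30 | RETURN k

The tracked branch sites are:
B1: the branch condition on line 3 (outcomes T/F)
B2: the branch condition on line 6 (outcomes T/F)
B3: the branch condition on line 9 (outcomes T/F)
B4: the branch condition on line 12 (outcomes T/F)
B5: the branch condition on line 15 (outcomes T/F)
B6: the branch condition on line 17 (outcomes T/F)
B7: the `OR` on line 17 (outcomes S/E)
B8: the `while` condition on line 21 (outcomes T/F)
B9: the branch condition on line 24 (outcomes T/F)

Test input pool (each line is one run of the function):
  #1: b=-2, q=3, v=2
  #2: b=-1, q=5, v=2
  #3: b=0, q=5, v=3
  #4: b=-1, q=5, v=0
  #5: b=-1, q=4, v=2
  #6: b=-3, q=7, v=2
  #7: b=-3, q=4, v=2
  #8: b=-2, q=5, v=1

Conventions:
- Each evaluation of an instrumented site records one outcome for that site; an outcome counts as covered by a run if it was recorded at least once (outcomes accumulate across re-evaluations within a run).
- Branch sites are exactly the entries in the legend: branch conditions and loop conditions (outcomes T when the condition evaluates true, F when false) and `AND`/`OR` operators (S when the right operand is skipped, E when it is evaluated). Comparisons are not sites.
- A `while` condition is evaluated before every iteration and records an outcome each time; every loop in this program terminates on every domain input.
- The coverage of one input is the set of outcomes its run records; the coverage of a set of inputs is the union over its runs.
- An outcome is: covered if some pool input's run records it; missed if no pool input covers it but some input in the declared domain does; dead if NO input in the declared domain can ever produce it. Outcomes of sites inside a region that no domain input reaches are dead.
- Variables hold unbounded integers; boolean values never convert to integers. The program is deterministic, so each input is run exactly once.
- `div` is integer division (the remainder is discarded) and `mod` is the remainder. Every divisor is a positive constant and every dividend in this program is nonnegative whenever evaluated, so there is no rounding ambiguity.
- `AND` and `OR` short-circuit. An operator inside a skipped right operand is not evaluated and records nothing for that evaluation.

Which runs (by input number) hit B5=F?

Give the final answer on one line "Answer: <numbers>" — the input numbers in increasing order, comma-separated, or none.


input #1 (b=-2, q=3, v=2): produces B5=F
input #2 (b=-1, q=5, v=2): produces B5=F
input #3 (b=0, q=5, v=3): produces B5=F
input #4 (b=-1, q=5, v=0): produces B5=F
input #5 (b=-1, q=4, v=2): produces B5=F
input #6 (b=-3, q=7, v=2): does not produce B5=F
input #7 (b=-3, q=4, v=2): produces B5=F
input #8 (b=-2, q=5, v=1): produces B5=F
Answer: 1, 2, 3, 4, 5, 7, 8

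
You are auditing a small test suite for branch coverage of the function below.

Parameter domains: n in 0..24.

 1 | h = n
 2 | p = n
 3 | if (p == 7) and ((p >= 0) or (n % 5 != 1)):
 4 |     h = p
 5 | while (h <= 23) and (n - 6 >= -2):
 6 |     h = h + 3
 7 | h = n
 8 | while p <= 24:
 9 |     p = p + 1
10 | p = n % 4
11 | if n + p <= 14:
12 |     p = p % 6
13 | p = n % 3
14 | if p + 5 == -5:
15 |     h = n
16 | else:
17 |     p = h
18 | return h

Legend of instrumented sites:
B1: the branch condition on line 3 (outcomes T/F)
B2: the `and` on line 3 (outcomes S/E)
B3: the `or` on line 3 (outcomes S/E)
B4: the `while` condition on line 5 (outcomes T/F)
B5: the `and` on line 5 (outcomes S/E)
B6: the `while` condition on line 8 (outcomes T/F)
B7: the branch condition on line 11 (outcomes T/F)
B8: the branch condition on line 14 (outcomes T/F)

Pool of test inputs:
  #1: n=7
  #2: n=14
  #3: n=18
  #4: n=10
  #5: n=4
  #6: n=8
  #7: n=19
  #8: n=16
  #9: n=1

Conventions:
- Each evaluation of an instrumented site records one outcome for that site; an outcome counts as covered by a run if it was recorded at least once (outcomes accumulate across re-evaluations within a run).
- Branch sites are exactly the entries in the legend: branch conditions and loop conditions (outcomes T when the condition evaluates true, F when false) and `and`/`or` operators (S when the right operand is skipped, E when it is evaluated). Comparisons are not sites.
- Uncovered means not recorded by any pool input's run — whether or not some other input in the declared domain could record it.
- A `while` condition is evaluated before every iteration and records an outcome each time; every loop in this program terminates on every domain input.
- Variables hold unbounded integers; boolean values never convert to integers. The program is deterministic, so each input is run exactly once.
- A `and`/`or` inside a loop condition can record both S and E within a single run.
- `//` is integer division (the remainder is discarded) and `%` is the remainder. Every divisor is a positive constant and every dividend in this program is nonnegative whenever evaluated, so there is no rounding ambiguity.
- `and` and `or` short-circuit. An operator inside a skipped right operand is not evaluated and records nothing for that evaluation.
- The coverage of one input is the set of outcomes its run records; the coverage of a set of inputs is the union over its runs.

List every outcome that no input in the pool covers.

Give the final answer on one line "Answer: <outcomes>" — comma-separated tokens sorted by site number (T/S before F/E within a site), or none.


input #1, n=7: events B2->E, B3->S, B1->T, B5->E, B4->T, B5->E, B4->T, B5->E, B4->T, B5->E, B4->T, B5->E, B4->T, B5->E, ...; outcomes B1=T, B2=E, B3=S, B4=T, B4=F, B5=S, B5=E, B6=T, B6=F, B7=T, B8=F
input #2, n=14: events B2->S, B1->F, B5->E, B4->T, B5->E, B4->T, B5->E, B4->T, B5->E, B4->T, B5->S, B4->F, B6->T, B6->T, ...; outcomes B1=F, B2=S, B4=T, B4=F, B5=S, B5=E, B6=T, B6=F, B7=F, B8=F
input #3, n=18: events B2->S, B1->F, B5->E, B4->T, B5->E, B4->T, B5->S, B4->F, B6->T, B6->T, B6->T, B6->T, B6->T, B6->T, ...; outcomes B1=F, B2=S, B4=T, B4=F, B5=S, B5=E, B6=T, B6=F, B7=F, B8=F
input #4, n=10: events B2->S, B1->F, B5->E, B4->T, B5->E, B4->T, B5->E, B4->T, B5->E, B4->T, B5->E, B4->T, B5->S, B4->F, ...; outcomes B1=F, B2=S, B4=T, B4=F, B5=S, B5=E, B6=T, B6=F, B7=T, B8=F
input #5, n=4: events B2->S, B1->F, B5->E, B4->T, B5->E, B4->T, B5->E, B4->T, B5->E, B4->T, B5->E, B4->T, B5->E, B4->T, ...; outcomes B1=F, B2=S, B4=T, B4=F, B5=S, B5=E, B6=T, B6=F, B7=T, B8=F
input #6, n=8: events B2->S, B1->F, B5->E, B4->T, B5->E, B4->T, B5->E, B4->T, B5->E, B4->T, B5->E, B4->T, B5->E, B4->T, ...; outcomes B1=F, B2=S, B4=T, B4=F, B5=S, B5=E, B6=T, B6=F, B7=T, B8=F
input #7, n=19: events B2->S, B1->F, B5->E, B4->T, B5->E, B4->T, B5->S, B4->F, B6->T, B6->T, B6->T, B6->T, B6->T, B6->T, ...; outcomes B1=F, B2=S, B4=T, B4=F, B5=S, B5=E, B6=T, B6=F, B7=F, B8=F
input #8, n=16: events B2->S, B1->F, B5->E, B4->T, B5->E, B4->T, B5->E, B4->T, B5->S, B4->F, B6->T, B6->T, B6->T, B6->T, ...; outcomes B1=F, B2=S, B4=T, B4=F, B5=S, B5=E, B6=T, B6=F, B7=F, B8=F
input #9, n=1: events B2->S, B1->F, B5->E, B4->F, B6->T, B6->T, B6->T, B6->T, B6->T, B6->T, B6->T, B6->T, B6->T, B6->T, ...; outcomes B1=F, B2=S, B4=F, B5=E, B6=T, B6=F, B7=T, B8=F
union over the pool: B1=T, B1=F, B2=S, B2=E, B3=S, B4=T, B4=F, B5=S, B5=E, B6=T, B6=F, B7=T, B7=F, B8=F
uncovered (2 of 16): B3=E, B8=T
Answer: B3=E, B8=T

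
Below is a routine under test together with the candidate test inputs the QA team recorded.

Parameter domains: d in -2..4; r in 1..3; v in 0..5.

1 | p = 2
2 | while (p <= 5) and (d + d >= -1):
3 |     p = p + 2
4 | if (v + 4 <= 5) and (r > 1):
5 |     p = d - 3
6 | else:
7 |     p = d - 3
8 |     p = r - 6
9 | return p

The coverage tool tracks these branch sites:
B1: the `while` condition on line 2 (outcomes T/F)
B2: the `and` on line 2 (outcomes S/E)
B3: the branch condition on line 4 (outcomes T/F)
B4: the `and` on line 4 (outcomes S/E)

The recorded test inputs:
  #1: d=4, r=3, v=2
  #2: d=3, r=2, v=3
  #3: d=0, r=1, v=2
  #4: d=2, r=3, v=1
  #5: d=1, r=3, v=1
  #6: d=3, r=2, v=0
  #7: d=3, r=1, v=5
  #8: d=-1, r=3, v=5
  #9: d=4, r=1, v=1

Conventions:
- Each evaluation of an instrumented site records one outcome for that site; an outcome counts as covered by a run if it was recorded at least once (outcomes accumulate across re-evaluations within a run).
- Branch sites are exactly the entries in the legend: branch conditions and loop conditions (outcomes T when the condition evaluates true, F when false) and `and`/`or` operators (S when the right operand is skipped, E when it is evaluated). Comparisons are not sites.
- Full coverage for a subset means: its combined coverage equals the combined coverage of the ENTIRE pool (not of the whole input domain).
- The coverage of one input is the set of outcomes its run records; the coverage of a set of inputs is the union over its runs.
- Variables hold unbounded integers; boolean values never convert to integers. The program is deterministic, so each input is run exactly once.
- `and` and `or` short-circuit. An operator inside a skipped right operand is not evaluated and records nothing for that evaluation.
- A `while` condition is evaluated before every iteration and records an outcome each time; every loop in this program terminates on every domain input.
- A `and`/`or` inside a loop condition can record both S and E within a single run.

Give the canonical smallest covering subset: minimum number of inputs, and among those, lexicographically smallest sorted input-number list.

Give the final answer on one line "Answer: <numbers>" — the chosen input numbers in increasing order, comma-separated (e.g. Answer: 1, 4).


#1 (d=4, r=3, v=2) -> B2->E, B1->T, B2->E, B1->T, B2->S, B1->F, B4->S, B3->F; covered: B1=T, B1=F, B2=S, B2=E, B3=F, B4=S
#2 (d=3, r=2, v=3) -> B2->E, B1->T, B2->E, B1->T, B2->S, B1->F, B4->S, B3->F; covered: B1=T, B1=F, B2=S, B2=E, B3=F, B4=S
#3 (d=0, r=1, v=2) -> B2->E, B1->T, B2->E, B1->T, B2->S, B1->F, B4->S, B3->F; covered: B1=T, B1=F, B2=S, B2=E, B3=F, B4=S
#4 (d=2, r=3, v=1) -> B2->E, B1->T, B2->E, B1->T, B2->S, B1->F, B4->E, B3->T; covered: B1=T, B1=F, B2=S, B2=E, B3=T, B4=E
#5 (d=1, r=3, v=1) -> B2->E, B1->T, B2->E, B1->T, B2->S, B1->F, B4->E, B3->T; covered: B1=T, B1=F, B2=S, B2=E, B3=T, B4=E
#6 (d=3, r=2, v=0) -> B2->E, B1->T, B2->E, B1->T, B2->S, B1->F, B4->E, B3->T; covered: B1=T, B1=F, B2=S, B2=E, B3=T, B4=E
#7 (d=3, r=1, v=5) -> B2->E, B1->T, B2->E, B1->T, B2->S, B1->F, B4->S, B3->F; covered: B1=T, B1=F, B2=S, B2=E, B3=F, B4=S
#8 (d=-1, r=3, v=5) -> B2->E, B1->F, B4->S, B3->F; covered: B1=F, B2=E, B3=F, B4=S
#9 (d=4, r=1, v=1) -> B2->E, B1->T, B2->E, B1->T, B2->S, B1->F, B4->E, B3->F; covered: B1=T, B1=F, B2=S, B2=E, B3=F, B4=E
the full pool covers 8 outcomes: B1=T, B1=F, B2=S, B2=E, B3=T, B3=F, B4=S, B4=E
no size-1 subset reaches all 8 outcomes (best union: 6/8)
inputs {1, 4} (size 2) cover everything; no size-2 subset with a lexicographically smaller index list covers all 8
Answer: 1, 4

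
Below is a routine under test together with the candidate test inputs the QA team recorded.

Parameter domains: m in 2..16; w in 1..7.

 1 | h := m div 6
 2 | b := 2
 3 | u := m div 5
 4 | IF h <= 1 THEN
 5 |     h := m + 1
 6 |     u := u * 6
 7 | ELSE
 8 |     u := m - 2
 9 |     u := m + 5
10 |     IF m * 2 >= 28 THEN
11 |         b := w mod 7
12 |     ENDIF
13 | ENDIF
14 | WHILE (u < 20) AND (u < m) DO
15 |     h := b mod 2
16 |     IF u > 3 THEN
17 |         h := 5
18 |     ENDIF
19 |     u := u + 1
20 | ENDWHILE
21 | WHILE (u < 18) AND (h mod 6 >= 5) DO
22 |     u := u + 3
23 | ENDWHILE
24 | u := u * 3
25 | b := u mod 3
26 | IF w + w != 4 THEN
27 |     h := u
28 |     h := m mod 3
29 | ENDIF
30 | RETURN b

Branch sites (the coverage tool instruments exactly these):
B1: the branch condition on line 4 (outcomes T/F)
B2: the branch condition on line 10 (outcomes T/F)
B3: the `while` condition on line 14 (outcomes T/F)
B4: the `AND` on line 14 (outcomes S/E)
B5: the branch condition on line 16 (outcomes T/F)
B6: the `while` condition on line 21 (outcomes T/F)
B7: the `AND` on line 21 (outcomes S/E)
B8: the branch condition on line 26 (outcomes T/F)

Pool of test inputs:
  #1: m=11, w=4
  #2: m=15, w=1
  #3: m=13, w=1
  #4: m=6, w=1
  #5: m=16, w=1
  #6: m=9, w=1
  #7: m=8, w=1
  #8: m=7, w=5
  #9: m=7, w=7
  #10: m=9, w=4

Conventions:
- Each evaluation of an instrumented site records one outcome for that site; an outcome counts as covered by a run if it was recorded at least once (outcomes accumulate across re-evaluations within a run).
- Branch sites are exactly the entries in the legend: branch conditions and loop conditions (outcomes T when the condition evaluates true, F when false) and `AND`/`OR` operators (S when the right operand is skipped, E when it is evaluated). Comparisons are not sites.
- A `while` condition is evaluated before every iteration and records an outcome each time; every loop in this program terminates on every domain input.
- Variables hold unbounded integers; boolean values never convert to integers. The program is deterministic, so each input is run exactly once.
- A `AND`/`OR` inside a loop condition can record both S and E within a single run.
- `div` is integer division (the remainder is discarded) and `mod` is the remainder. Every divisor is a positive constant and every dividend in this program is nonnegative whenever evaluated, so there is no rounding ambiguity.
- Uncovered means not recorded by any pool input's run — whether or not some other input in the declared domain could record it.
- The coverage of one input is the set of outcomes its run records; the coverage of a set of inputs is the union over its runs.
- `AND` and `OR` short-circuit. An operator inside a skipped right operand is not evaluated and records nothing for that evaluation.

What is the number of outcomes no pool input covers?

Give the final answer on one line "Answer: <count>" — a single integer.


test 1 (m=11, w=4) hits B1=T, B3=F, B4=E, B6=F, B7=E, B8=T
test 2 (m=15, w=1) hits B1=F, B2=T, B3=F, B4=S, B6=F, B7=S, B8=T
test 3 (m=13, w=1) hits B1=F, B2=F, B3=F, B4=E, B6=F, B7=S, B8=T
test 4 (m=6, w=1) hits B1=T, B3=F, B4=E, B6=F, B7=E, B8=T
test 5 (m=16, w=1) hits B1=F, B2=T, B3=F, B4=S, B6=F, B7=S, B8=T
test 6 (m=9, w=1) hits B1=T, B3=T, B3=F, B4=E, B5=T, B6=T, B6=F, B7=S, B7=E, B8=T
test 7 (m=8, w=1) hits B1=T, B3=T, B3=F, B4=E, B5=T, B6=T, B6=F, B7=S, B7=E, B8=T
test 8 (m=7, w=5) hits B1=T, B3=T, B3=F, B4=E, B5=T, B6=T, B6=F, B7=S, B7=E, B8=T
test 9 (m=7, w=7) hits B1=T, B3=T, B3=F, B4=E, B5=T, B6=T, B6=F, B7=S, B7=E, B8=T
test 10 (m=9, w=4) hits B1=T, B3=T, B3=F, B4=E, B5=T, B6=T, B6=F, B7=S, B7=E, B8=T
union over the pool: B1=T, B1=F, B2=T, B2=F, B3=T, B3=F, B4=S, B4=E, B5=T, B6=T, B6=F, B7=S, B7=E, B8=T
uncovered (2 of 16): B5=F, B8=F
Answer: 2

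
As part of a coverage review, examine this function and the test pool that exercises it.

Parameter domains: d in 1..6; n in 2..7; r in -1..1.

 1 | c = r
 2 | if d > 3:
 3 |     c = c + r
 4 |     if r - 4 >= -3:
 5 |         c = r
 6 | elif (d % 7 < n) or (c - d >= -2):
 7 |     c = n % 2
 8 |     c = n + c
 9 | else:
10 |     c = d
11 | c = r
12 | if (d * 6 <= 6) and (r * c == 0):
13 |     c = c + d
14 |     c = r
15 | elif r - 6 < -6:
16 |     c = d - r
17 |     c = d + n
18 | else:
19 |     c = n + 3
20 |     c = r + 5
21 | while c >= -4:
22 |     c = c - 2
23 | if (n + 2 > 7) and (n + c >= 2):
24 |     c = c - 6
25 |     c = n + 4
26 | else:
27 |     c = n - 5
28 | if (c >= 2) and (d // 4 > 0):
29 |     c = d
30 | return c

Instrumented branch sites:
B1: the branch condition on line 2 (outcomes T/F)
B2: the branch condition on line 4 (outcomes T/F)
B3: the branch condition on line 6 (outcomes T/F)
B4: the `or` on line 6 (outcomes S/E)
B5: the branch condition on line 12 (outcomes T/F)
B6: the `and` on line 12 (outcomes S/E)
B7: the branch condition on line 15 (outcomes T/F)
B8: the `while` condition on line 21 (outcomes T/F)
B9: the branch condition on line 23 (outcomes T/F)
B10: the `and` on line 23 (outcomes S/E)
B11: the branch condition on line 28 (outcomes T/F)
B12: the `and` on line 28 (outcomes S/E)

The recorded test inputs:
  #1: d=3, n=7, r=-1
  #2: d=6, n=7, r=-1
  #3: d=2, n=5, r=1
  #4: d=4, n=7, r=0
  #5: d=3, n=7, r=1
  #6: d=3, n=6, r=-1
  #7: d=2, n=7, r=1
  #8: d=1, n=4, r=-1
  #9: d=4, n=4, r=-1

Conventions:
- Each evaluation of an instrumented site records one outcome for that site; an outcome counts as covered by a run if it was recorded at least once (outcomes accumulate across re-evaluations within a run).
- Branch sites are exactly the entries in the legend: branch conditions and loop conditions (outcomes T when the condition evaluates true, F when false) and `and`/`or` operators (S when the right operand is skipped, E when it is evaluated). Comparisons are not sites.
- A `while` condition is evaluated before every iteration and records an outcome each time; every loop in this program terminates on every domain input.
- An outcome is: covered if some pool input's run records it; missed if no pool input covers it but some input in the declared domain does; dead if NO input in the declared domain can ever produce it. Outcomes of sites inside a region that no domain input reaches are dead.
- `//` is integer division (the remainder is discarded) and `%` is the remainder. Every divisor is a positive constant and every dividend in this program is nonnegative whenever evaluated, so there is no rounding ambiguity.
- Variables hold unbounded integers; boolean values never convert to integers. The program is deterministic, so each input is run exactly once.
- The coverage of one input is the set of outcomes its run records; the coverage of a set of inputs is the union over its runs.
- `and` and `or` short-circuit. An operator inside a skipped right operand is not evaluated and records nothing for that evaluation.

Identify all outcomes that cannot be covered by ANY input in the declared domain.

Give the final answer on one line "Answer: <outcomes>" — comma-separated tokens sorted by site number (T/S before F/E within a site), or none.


sweeping the full domain (108 inputs) for each outcome:
  reachable outcomes have witnesses, e.g. B1=T (e.g. d=4, n=2, r=-1), B1=F (e.g. d=1, n=2, r=-1), B2=T (e.g. d=4, n=2, r=1), B2=F (e.g. d=4, n=2, r=-1)
Answer: none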